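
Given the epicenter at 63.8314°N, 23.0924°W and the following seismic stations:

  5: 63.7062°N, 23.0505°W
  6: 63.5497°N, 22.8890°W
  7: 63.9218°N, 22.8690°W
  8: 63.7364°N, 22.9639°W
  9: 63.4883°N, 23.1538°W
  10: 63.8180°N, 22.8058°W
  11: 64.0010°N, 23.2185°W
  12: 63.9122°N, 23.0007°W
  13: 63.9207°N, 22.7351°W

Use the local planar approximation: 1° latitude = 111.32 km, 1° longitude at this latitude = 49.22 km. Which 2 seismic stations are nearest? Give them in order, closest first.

12, 8

Distances from 63.8314°N, 23.0924°W:
5: √((-0.1252·111.32)² + (0.0419·49.22)²) = √(194.247328 + 4.253156) = 14.0890 km
6: √((-0.2817·111.32)² + (0.2034·49.22)²) = √(983.377097 + 100.227089) = 32.9181 km
7: √((0.0904·111.32)² + (0.2234·49.22)²) = √(101.270570 + 120.906474) = 14.9056 km
8: √((-0.0950·111.32)² + (0.1285·49.22)²) = √(111.839085 + 40.002716) = 12.3224 km
9: √((-0.3431·111.32)² + (-0.0614·49.22)²) = √(1458.773386 + 9.133137) = 38.3133 km
10: √((-0.0134·111.32)² + (0.2866·49.22)²) = √(2.225133 + 198.991988) = 14.1851 km
11: √((0.1696·111.32)² + (-0.1261·49.22)²) = √(356.449567 + 38.522405) = 19.8739 km
12: √((0.0808·111.32)² + (0.0917·49.22)²) = √(80.903837 + 20.371448) = 10.0636 km
13: √((0.0893·111.32)² + (0.3573·49.22)²) = √(98.821016 + 309.278159) = 20.2015 km
Sorted: 12 (10.0636 km) < 8 (12.3224 km) < 5 (14.0890 km) < 10 (14.1851 km) < …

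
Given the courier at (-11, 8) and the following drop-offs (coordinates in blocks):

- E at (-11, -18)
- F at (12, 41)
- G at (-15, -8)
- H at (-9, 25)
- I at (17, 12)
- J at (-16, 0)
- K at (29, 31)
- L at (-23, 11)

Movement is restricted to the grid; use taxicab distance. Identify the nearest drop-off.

J

Distances from (-11, 8):
E: 26 blocks
F: 56 blocks
G: 20 blocks
H: 19 blocks
I: 32 blocks
J: 13 blocks
K: 63 blocks
L: 15 blocks
Minimum: J at 13 blocks.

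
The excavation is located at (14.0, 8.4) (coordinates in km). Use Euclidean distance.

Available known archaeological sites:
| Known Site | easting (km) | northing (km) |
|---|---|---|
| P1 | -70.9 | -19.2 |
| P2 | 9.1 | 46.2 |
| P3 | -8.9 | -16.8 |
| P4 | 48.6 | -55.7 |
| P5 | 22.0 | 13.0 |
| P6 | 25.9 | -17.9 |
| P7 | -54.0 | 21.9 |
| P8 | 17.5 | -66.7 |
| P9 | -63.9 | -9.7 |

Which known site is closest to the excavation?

P5

Distances from (14.0, 8.4):
P1: √((-84.9)² + (-27.6)²) = √(7208.010 + 761.760) = 89.3 km
P2: √((-4.9)² + (37.8)²) = √(24.010 + 1428.840) = 38.1 km
P3: √((-22.9)² + (-25.2)²) = √(524.410 + 635.040) = 34.1 km
P4: √((34.6)² + (-64.1)²) = √(1197.160 + 4108.810) = 72.8 km
P5: √((8.0)² + (4.6)²) = √(64.000 + 21.160) = 9.2 km
P6: √((11.9)² + (-26.3)²) = √(141.610 + 691.690) = 28.9 km
P7: √((-68.0)² + (13.5)²) = √(4624.000 + 182.250) = 69.3 km
P8: √((3.5)² + (-75.1)²) = √(12.250 + 5640.010) = 75.2 km
P9: √((-77.9)² + (-18.1)²) = √(6068.410 + 327.610) = 80.0 km
Minimum: P5 at 9.2 km.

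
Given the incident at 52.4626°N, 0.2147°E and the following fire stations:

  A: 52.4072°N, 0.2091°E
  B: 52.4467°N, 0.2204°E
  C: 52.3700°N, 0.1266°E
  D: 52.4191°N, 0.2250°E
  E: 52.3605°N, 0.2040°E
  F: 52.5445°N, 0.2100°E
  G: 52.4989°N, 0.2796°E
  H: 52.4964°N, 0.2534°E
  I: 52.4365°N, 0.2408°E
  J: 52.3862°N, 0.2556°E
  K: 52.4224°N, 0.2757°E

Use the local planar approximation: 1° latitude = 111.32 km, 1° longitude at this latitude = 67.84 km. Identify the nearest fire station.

B

Distances from 52.4626°N, 0.2147°E:
A: √((-0.0554·111.32)² + (-0.0056·67.84)²) = √(38.033468 + 0.144327) = 6.1788 km
B: √((-0.0159·111.32)² + (0.0057·67.84)²) = √(3.132858 + 0.149528) = 1.8117 km
C: √((-0.0926·111.32)² + (-0.0881·67.84)²) = √(106.259647 + 35.720991) = 11.9156 km
D: √((-0.0435·111.32)² + (0.0103·67.84)²) = √(23.449031 + 0.488254) = 4.8926 km
E: √((-0.1021·111.32)² + (-0.0107·67.84)²) = √(129.180773 + 0.526913) = 11.3889 km
F: √((0.0819·111.32)² + (-0.0047·67.84)²) = √(83.121658 + 0.101664) = 9.1227 km
G: √((0.0363·111.32)² + (0.0649·67.84)²) = √(16.329002 + 19.384789) = 5.9761 km
H: √((0.0338·111.32)² + (0.0387·67.84)²) = √(14.157279 + 6.892767) = 4.5880 km
I: √((-0.0261·111.32)² + (0.0261·67.84)²) = √(8.441651 + 3.135109) = 3.4025 km
J: √((-0.0764·111.32)² + (0.0409·67.84)²) = √(72.332440 + 7.698716) = 8.9460 km
K: √((-0.0402·111.32)² + (0.0610·67.84)²) = √(20.026198 + 17.125030) = 6.0952 km
Minimum: B at 1.8117 km.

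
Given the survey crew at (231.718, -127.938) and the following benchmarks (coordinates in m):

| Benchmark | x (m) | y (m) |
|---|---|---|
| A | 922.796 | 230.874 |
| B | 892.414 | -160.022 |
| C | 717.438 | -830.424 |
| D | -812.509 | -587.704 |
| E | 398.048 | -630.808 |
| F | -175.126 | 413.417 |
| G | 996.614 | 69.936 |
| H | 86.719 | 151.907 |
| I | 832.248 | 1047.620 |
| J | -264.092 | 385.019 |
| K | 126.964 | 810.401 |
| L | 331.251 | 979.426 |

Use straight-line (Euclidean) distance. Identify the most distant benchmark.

Distances from (231.718, -127.938):
A: √((691.078)² + (358.812)²) = √(477588.80208 + 128746.05134) = 778.675 m
B: √((660.696)² + (-32.084)²) = √(436519.20442 + 1029.38306) = 661.475 m
C: √((485.720)² + (-702.486)²) = √(235923.91840 + 493486.58020) = 854.055 m
D: √((-1044.227)² + (-459.766)²) = √(1090410.02753 + 211384.77476) = 1140.962 m
E: √((166.330)² + (-502.870)²) = √(27665.66890 + 252878.23690) = 529.664 m
F: √((-406.844)² + (541.355)²) = √(165522.04034 + 293065.23602) = 677.191 m
G: √((764.896)² + (197.874)²) = √(585065.89082 + 39154.11988) = 790.076 m
H: √((-144.999)² + (279.845)²) = √(21024.71000 + 78313.22403) = 315.179 m
I: √((600.530)² + (1175.558)²) = √(360636.28090 + 1381936.61136) = 1320.065 m
J: √((-495.810)² + (512.957)²) = √(245827.55610 + 263124.88385) = 713.409 m
K: √((-104.754)² + (938.339)²) = √(10973.40052 + 880480.07892) = 944.168 m
L: √((99.533)² + (1107.364)²) = √(9906.81809 + 1226255.02850) = 1111.828 m
Maximum: I at 1320.065 m.

I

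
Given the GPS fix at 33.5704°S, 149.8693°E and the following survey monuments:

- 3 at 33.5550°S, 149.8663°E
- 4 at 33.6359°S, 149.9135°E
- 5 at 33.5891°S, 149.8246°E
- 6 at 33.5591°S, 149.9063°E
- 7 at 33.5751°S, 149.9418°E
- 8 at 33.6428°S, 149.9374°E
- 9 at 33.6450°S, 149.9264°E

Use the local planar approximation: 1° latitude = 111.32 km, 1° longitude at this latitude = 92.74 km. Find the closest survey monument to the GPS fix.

3

Distances from 33.5704°S, 149.8693°E:
3: 1.7368 km
4: 8.3647 km
5: 4.6388 km
6: 3.6547 km
7: 6.7440 km
8: 10.2393 km
9: 9.8492 km
Minimum: 3 at 1.7368 km.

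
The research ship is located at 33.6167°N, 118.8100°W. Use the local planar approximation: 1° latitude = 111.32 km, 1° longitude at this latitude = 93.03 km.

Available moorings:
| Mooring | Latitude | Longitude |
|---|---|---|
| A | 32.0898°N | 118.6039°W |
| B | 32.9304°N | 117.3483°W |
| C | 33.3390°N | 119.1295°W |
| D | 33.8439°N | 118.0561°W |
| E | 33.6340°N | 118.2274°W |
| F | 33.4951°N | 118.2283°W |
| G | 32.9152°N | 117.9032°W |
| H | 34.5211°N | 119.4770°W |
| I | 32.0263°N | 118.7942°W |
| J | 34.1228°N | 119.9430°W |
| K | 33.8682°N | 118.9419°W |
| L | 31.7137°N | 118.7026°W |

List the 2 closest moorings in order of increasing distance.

K, C

Distances from 33.6167°N, 118.8100°W:
A: 171.0525 km
B: 155.9740 km
C: 42.8848 km
D: 74.5563 km
E: 54.2335 km
F: 55.7829 km
G: 114.9554 km
H: 118.2639 km
I: 177.0494 km
J: 119.5152 km
K: 30.5680 km
L: 212.0774 km
Sorted: K (30.5680 km) < C (42.8848 km) < E (54.2335 km) < F (55.7829 km) < …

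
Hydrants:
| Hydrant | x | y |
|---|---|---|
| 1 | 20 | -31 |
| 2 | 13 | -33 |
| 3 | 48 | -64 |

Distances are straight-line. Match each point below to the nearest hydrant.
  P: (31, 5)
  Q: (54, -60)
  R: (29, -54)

P→1; Q→3; R→3

P at (31, 5):
  1: √((-11)² + (-36)²) = √(121.000 + 1296.000) = 37.6
  2: √((-18)² + (-38)²) = √(324.000 + 1444.000) = 42.0
  3: √((17)² + (-69)²) = √(289.000 + 4761.000) = 71.1
  → nearest: 1 (37.6)
Q at (54, -60):
  1: √((-34)² + (29)²) = √(1156.000 + 841.000) = 44.7
  2: √((-41)² + (27)²) = √(1681.000 + 729.000) = 49.1
  3: √((-6)² + (-4)²) = √(36.000 + 16.000) = 7.2
  → nearest: 3 (7.2)
R at (29, -54):
  1: √((-9)² + (23)²) = √(81.000 + 529.000) = 24.7
  2: √((-16)² + (21)²) = √(256.000 + 441.000) = 26.4
  3: √((19)² + (-10)²) = √(361.000 + 100.000) = 21.5
  → nearest: 3 (21.5)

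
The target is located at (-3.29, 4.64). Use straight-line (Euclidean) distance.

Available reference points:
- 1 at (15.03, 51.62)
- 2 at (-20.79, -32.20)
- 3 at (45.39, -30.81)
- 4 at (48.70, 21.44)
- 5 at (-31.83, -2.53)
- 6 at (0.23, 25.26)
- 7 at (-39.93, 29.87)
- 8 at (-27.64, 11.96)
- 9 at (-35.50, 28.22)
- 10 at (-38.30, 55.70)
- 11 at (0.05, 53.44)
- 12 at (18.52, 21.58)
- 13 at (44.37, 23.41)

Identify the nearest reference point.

Distances from (-3.29, 4.64):
1: √((18.32)² + (46.98)²) = √(335.6224 + 2207.1204) = 50.43
2: √((-17.50)² + (-36.84)²) = √(306.2500 + 1357.1856) = 40.79
3: √((48.68)² + (-35.45)²) = √(2369.7424 + 1256.7025) = 60.22
4: √((51.99)² + (16.80)²) = √(2702.9601 + 282.2400) = 54.64
5: √((-28.54)² + (-7.17)²) = √(814.5316 + 51.4089) = 29.43
6: √((3.52)² + (20.62)²) = √(12.3904 + 425.1844) = 20.92
7: √((-36.64)² + (25.23)²) = √(1342.4896 + 636.5529) = 44.49
8: √((-24.35)² + (7.32)²) = √(592.9225 + 53.5824) = 25.43
9: √((-32.21)² + (23.58)²) = √(1037.4841 + 556.0164) = 39.92
10: √((-35.01)² + (51.06)²) = √(1225.7001 + 2607.1236) = 61.91
11: √((3.34)² + (48.80)²) = √(11.1556 + 2381.4400) = 48.91
12: √((21.81)² + (16.94)²) = √(475.6761 + 286.9636) = 27.62
13: √((47.66)² + (18.77)²) = √(2271.4756 + 352.3129) = 51.22
Minimum: 6 at 20.92.

6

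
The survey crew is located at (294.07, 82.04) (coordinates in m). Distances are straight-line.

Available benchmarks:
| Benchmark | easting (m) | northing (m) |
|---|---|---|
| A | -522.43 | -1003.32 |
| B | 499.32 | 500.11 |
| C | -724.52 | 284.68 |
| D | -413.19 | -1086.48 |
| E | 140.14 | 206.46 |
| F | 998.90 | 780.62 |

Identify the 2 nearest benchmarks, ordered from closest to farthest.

E, B

Distances from (294.07, 82.04):
A: √((-816.50)² + (-1085.36)²) = √(666672.2500 + 1178006.3296) = 1358.19 m
B: √((205.25)² + (418.07)²) = √(42127.5625 + 174782.5249) = 465.74 m
C: √((-1018.59)² + (202.64)²) = √(1037525.5881 + 41062.9696) = 1038.55 m
D: √((-707.26)² + (-1168.52)²) = √(500216.7076 + 1365438.9904) = 1365.89 m
E: √((-153.93)² + (124.42)²) = √(23694.4449 + 15480.3364) = 197.93 m
F: √((704.83)² + (698.58)²) = √(496785.3289 + 488014.0164) = 992.37 m
Sorted: E (197.93 m) < B (465.74 m) < F (992.37 m) < C (1038.55 m) < …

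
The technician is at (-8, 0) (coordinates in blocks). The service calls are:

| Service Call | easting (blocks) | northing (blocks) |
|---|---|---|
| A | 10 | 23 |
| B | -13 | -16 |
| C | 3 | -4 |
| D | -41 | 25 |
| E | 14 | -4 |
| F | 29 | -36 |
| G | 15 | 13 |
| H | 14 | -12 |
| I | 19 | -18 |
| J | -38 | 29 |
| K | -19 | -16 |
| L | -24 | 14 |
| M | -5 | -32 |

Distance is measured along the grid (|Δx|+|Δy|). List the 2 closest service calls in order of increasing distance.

Distances from (-8, 0):
A: |18| + |23| = 18 + 23 = 41 blocks
B: |-5| + |-16| = 5 + 16 = 21 blocks
C: |11| + |-4| = 11 + 4 = 15 blocks
D: |-33| + |25| = 33 + 25 = 58 blocks
E: |22| + |-4| = 22 + 4 = 26 blocks
F: |37| + |-36| = 37 + 36 = 73 blocks
G: |23| + |13| = 23 + 13 = 36 blocks
H: |22| + |-12| = 22 + 12 = 34 blocks
I: |27| + |-18| = 27 + 18 = 45 blocks
J: |-30| + |29| = 30 + 29 = 59 blocks
K: |-11| + |-16| = 11 + 16 = 27 blocks
L: |-16| + |14| = 16 + 14 = 30 blocks
M: |3| + |-32| = 3 + 32 = 35 blocks
Sorted: C (15 blocks) < B (21 blocks) < E (26 blocks) < K (27 blocks) < …

C, B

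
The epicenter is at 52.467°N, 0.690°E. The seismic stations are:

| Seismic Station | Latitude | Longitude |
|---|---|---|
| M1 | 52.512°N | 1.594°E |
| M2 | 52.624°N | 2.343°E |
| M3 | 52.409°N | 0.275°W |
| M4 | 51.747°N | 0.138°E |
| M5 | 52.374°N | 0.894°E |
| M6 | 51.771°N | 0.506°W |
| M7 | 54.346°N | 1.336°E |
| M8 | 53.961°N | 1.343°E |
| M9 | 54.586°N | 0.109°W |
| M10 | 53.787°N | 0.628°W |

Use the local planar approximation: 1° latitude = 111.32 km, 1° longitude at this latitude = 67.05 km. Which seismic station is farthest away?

M9

Distances from 52.467°N, 0.690°E:
M1: 60.820 km
M2: 112.203 km
M3: 65.025 km
M4: 88.283 km
M5: 17.154 km
M6: 111.506 km
M7: 213.608 km
M8: 171.979 km
M9: 241.894 km
M10: 171.469 km
Maximum: M9 at 241.894 km.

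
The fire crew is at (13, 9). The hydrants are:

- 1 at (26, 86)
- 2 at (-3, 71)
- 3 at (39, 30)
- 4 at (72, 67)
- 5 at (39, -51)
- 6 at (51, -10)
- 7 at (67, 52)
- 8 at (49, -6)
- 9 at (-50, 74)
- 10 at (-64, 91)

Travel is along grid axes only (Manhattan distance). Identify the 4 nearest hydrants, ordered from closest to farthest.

Distances from (13, 9):
1: |13| + |77| = 13 + 77 = 90
2: |-16| + |62| = 16 + 62 = 78
3: |26| + |21| = 26 + 21 = 47
4: |59| + |58| = 59 + 58 = 117
5: |26| + |-60| = 26 + 60 = 86
6: |38| + |-19| = 38 + 19 = 57
7: |54| + |43| = 54 + 43 = 97
8: |36| + |-15| = 36 + 15 = 51
9: |-63| + |65| = 63 + 65 = 128
10: |-77| + |82| = 77 + 82 = 159
Sorted: 3 (47) < 8 (51) < 6 (57) < 2 (78) < 5 (86) < 1 (90) < …

3, 8, 6, 2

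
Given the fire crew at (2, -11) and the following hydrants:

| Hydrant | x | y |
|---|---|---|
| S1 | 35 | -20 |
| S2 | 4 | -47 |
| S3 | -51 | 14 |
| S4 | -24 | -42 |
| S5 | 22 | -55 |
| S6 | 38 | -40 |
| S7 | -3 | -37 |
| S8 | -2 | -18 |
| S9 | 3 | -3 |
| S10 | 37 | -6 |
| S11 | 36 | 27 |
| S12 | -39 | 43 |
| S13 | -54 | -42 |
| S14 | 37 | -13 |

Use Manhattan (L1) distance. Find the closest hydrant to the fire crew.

S9

Distances from (2, -11):
S1: |33| + |-9| = 33 + 9 = 42
S2: |2| + |-36| = 2 + 36 = 38
S3: |-53| + |25| = 53 + 25 = 78
S4: |-26| + |-31| = 26 + 31 = 57
S5: |20| + |-44| = 20 + 44 = 64
S6: |36| + |-29| = 36 + 29 = 65
S7: |-5| + |-26| = 5 + 26 = 31
S8: |-4| + |-7| = 4 + 7 = 11
S9: |1| + |8| = 1 + 8 = 9
S10: |35| + |5| = 35 + 5 = 40
S11: |34| + |38| = 34 + 38 = 72
S12: |-41| + |54| = 41 + 54 = 95
S13: |-56| + |-31| = 56 + 31 = 87
S14: |35| + |-2| = 35 + 2 = 37
Minimum: S9 at 9.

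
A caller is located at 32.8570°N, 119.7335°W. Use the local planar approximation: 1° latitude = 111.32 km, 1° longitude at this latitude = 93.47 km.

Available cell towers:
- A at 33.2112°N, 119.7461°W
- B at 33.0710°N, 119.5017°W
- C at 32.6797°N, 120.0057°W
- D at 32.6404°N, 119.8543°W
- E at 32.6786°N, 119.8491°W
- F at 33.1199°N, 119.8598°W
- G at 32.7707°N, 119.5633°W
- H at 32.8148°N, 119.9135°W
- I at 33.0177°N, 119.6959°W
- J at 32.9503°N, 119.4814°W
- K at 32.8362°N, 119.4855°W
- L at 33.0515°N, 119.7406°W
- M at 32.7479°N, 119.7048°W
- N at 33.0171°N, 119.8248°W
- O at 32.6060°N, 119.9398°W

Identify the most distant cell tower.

Distances from 32.8570°N, 119.7335°W:
A: 39.4471 km
B: 32.2016 km
C: 32.2005 km
D: 26.6247 km
E: 22.6086 km
F: 31.5573 km
G: 18.5843 km
H: 17.4681 km
I: 18.2311 km
J: 25.7512 km
K: 23.2959 km
L: 21.6619 km
M: 12.4377 km
N: 19.7601 km
O: 33.9492 km
Maximum: A at 39.4471 km.

A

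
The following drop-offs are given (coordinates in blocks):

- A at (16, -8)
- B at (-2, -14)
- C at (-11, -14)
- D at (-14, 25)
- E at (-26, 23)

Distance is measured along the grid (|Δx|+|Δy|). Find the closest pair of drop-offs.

Pairwise distances:
A–B: |-18| + |-6| = 18 + 6 = 24 blocks
A–C: |-27| + |-6| = 27 + 6 = 33 blocks
A–D: |-30| + |33| = 30 + 33 = 63 blocks
A–E: |-42| + |31| = 42 + 31 = 73 blocks
B–C: |-9| + |0| = 9 + 0 = 9 blocks
B–D: |-12| + |39| = 12 + 39 = 51 blocks
B–E: |-24| + |37| = 24 + 37 = 61 blocks
C–D: |-3| + |39| = 3 + 39 = 42 blocks
C–E: |-15| + |37| = 15 + 37 = 52 blocks
D–E: |-12| + |-2| = 12 + 2 = 14 blocks
Closest pair: B–C at 9 blocks.

B and C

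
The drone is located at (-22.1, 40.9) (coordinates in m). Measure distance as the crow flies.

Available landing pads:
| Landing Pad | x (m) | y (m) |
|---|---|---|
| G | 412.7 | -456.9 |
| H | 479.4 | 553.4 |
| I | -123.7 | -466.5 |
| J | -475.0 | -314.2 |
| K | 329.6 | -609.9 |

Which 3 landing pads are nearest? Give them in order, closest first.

Distances from (-22.1, 40.9):
G: 661.0 m
H: 717.0 m
I: 517.5 m
J: 575.5 m
K: 739.8 m
Sorted: I (517.5 m) < J (575.5 m) < G (661.0 m) < H (717.0 m) < K (739.8 m)

I, J, G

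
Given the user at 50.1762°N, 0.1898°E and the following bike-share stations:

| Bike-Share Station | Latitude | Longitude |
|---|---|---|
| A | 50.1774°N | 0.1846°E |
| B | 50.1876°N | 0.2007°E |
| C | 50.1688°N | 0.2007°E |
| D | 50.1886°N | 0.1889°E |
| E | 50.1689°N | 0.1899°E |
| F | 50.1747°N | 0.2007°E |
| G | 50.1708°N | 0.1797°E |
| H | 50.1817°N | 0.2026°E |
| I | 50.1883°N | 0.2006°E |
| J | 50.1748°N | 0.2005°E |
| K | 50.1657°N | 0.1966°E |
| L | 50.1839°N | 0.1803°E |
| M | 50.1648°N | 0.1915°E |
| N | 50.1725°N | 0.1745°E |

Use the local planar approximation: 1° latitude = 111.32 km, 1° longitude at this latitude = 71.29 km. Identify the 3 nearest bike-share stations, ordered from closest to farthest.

A, J, F

Distances from 50.1762°N, 0.1898°E:
A: √((0.0012·111.32)² + (-0.0052·71.29)²) = √(0.017845 + 0.137424) = 0.3940 km
B: √((0.0114·111.32)² + (0.0109·71.29)²) = √(1.610483 + 0.603824) = 1.4881 km
C: √((-0.0074·111.32)² + (0.0109·71.29)²) = √(0.678594 + 0.603824) = 1.1324 km
D: √((0.0124·111.32)² + (-0.0009·71.29)²) = √(1.905416 + 0.004117) = 1.3819 km
E: √((-0.0073·111.32)² + (0.0001·71.29)²) = √(0.660377 + 0.000051) = 0.8127 km
F: √((-0.0015·111.32)² + (0.0109·71.29)²) = √(0.027882 + 0.603824) = 0.7948 km
G: √((-0.0054·111.32)² + (-0.0101·71.29)²) = √(0.361355 + 0.518442) = 0.9380 km
H: √((0.0055·111.32)² + (0.0128·71.29)²) = √(0.374862 + 0.832678) = 1.0989 km
I: √((0.0121·111.32)² + (0.0108·71.29)²) = √(1.814334 + 0.592795) = 1.5515 km
J: √((-0.0014·111.32)² + (0.0107·71.29)²) = √(0.024289 + 0.581868) = 0.7786 km
K: √((-0.0105·111.32)² + (0.0068·71.29)²) = √(1.366234 + 0.235004) = 1.2654 km
L: √((0.0077·111.32)² + (-0.0095·71.29)²) = √(0.734730 + 0.458674) = 1.0924 km
M: √((-0.0114·111.32)² + (0.0017·71.29)²) = √(1.610483 + 0.014688) = 1.2748 km
N: √((-0.0037·111.32)² + (-0.0153·71.29)²) = √(0.169648 + 1.189707) = 1.1659 km
Sorted: A (0.3940 km) < J (0.7786 km) < F (0.7948 km) < E (0.8127 km) < G (0.9380 km) < …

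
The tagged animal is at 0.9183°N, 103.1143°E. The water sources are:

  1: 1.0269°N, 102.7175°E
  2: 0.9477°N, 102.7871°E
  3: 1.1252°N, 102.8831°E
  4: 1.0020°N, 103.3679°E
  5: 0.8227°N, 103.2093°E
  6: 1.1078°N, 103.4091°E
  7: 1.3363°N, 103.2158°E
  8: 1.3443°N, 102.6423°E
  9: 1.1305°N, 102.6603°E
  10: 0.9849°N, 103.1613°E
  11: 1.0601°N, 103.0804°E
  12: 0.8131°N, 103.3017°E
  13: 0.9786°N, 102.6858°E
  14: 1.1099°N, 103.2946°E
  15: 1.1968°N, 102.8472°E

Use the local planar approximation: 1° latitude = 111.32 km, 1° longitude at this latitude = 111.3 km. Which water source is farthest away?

8

Distances from 0.9183°N, 103.1143°E:
1: 45.7886 km
2: 36.5641 km
3: 34.5347 km
4: 29.7238 km
5: 15.0018 km
6: 39.0075 km
7: 47.8835 km
8: 70.7719 km
9: 55.7791 km
10: 9.0736 km
11: 16.2298 km
12: 23.9204 km
13: 48.1621 km
14: 29.2852 km
15: 42.9526 km
Maximum: 8 at 70.7719 km.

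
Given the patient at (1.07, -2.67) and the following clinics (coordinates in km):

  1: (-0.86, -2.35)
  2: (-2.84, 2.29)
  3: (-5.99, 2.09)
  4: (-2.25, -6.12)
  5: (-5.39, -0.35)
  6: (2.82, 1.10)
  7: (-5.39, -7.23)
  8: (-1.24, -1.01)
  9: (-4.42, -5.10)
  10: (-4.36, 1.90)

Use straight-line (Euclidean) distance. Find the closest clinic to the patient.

1

Distances from (1.07, -2.67):
1: 1.96 km
2: 6.32 km
3: 8.51 km
4: 4.79 km
5: 6.86 km
6: 4.16 km
7: 7.91 km
8: 2.84 km
9: 6.00 km
10: 7.10 km
Minimum: 1 at 1.96 km.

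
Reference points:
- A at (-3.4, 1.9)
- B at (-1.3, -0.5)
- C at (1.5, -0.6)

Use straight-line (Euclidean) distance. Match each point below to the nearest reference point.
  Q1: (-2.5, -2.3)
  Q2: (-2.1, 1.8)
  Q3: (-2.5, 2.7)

Q1 at (-2.5, -2.3):
  A: √((-0.9)² + (4.2)²) = √(0.8100 + 17.6400) = 4.30
  B: √((1.2)² + (1.8)²) = √(1.4400 + 3.2400) = 2.16
  C: √((4.0)² + (1.7)²) = √(16.0000 + 2.8900) = 4.35
  → nearest: B (2.16)
Q2 at (-2.1, 1.8):
  A: √((-1.3)² + (0.1)²) = √(1.6900 + 0.0100) = 1.30
  B: √((0.8)² + (-2.3)²) = √(0.6400 + 5.2900) = 2.44
  C: √((3.6)² + (-2.4)²) = √(12.9600 + 5.7600) = 4.33
  → nearest: A (1.30)
Q3 at (-2.5, 2.7):
  A: √((-0.9)² + (-0.8)²) = √(0.8100 + 0.6400) = 1.20
  B: √((1.2)² + (-3.2)²) = √(1.4400 + 10.2400) = 3.42
  C: √((4.0)² + (-3.3)²) = √(16.0000 + 10.8900) = 5.19
  → nearest: A (1.20)

Q1→B; Q2→A; Q3→A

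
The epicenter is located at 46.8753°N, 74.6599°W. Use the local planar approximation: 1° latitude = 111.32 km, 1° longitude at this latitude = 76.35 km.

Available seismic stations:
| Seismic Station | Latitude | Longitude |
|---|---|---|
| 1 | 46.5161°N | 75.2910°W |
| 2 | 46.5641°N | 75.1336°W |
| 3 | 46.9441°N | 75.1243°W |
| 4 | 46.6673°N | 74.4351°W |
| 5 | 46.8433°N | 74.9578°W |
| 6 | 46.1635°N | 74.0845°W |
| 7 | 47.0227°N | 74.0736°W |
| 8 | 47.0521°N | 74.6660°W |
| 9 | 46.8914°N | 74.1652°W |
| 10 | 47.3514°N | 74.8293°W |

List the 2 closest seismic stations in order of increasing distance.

Distances from 46.8753°N, 74.6599°W:
1: √((-0.3592·111.32)² + (-0.6311·76.35)²) = √(1598.891712 + 2321.744595) = 62.6150 km
2: √((-0.3112·111.32)² + (-0.4737·76.35)²) = √(1200.122483 + 1308.051527) = 50.0817 km
3: √((0.0688·111.32)² + (-0.4644·76.35)²) = √(58.657463 + 1257.194594) = 36.2747 km
4: √((-0.2080·111.32)² + (0.2248·76.35)²) = √(536.133649 + 294.585046) = 28.8222 km
5: √((-0.0320·111.32)² + (-0.2979·76.35)²) = √(12.689554 + 517.319786) = 23.0219 km
6: √((-0.7118·111.32)² + (0.5754·76.35)²) = √(6278.593450 + 1930.002173) = 90.6013 km
7: √((0.1474·111.32)² + (0.5863·76.35)²) = √(269.241104 + 2003.816144) = 47.6766 km
8: √((0.1768·111.32)² + (-0.0061·76.35)²) = √(387.356561 + 0.216909) = 19.6869 km
9: √((0.0161·111.32)² + (0.4947·76.35)²) = √(3.212167 + 1426.598961) = 37.8128 km
10: √((0.4761·111.32)² + (-0.1694·76.35)²) = √(2808.941912 + 167.280337) = 54.5548 km
Sorted: 8 (19.6869 km) < 5 (23.0219 km) < 4 (28.8222 km) < 3 (36.2747 km) < …

8, 5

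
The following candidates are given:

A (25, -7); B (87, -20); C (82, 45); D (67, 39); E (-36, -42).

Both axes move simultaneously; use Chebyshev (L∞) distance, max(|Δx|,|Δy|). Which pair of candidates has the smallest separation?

Pairwise distances:
A–B: max(|62|, |-13|) = 62
A–C: max(|57|, |52|) = 57
A–D: max(|42|, |46|) = 46
A–E: max(|-61|, |-35|) = 61
B–C: max(|-5|, |65|) = 65
B–D: max(|-20|, |59|) = 59
B–E: max(|-123|, |-22|) = 123
C–D: max(|-15|, |-6|) = 15
C–E: max(|-118|, |-87|) = 118
D–E: max(|-103|, |-81|) = 103
Closest pair: C–D at 15.

C and D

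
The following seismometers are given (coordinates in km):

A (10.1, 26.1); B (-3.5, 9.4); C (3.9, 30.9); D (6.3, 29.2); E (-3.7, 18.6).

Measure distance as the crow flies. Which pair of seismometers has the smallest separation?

Pairwise distances:
A–B: √((-13.6)² + (-16.7)²) = √(184.960 + 278.890) = 21.5 km
A–C: √((-6.2)² + (4.8)²) = √(38.440 + 23.040) = 7.8 km
A–D: √((-3.8)² + (3.1)²) = √(14.440 + 9.610) = 4.9 km
A–E: √((-13.8)² + (-7.5)²) = √(190.440 + 56.250) = 15.7 km
B–C: √((7.4)² + (21.5)²) = √(54.760 + 462.250) = 22.7 km
B–D: √((9.8)² + (19.8)²) = √(96.040 + 392.040) = 22.1 km
B–E: √((-0.2)² + (9.2)²) = √(0.040 + 84.640) = 9.2 km
C–D: √((2.4)² + (-1.7)²) = √(5.760 + 2.890) = 2.9 km
C–E: √((-7.6)² + (-12.3)²) = √(57.760 + 151.290) = 14.5 km
D–E: √((-10.0)² + (-10.6)²) = √(100.000 + 112.360) = 14.6 km
Closest pair: C–D at 2.9 km.

C and D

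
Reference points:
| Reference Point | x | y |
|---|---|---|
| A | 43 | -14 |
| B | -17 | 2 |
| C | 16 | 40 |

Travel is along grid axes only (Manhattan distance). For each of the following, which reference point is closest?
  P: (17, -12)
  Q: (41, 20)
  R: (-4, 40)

P→A; Q→A; R→C

P at (17, -12):
  A: 28
  B: 48
  C: 53
  → nearest: A (28)
Q at (41, 20):
  A: 36
  B: 76
  C: 45
  → nearest: A (36)
R at (-4, 40):
  A: 101
  B: 51
  C: 20
  → nearest: C (20)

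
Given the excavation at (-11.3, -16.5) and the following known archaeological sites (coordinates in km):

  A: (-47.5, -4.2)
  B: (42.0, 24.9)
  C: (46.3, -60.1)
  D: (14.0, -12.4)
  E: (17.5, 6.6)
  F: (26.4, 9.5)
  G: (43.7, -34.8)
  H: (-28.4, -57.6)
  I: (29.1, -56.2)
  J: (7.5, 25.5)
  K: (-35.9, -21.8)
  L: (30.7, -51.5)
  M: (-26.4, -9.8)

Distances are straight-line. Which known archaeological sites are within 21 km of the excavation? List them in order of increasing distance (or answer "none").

M

Distances from (-11.3, -16.5):
A: √((-36.2)² + (12.3)²) = √(1310.440 + 151.290) = 38.2 km
B: √((53.3)² + (41.4)²) = √(2840.890 + 1713.960) = 67.5 km
C: √((57.6)² + (-43.6)²) = √(3317.760 + 1900.960) = 72.2 km
D: √((25.3)² + (4.1)²) = √(640.090 + 16.810) = 25.6 km
E: √((28.8)² + (23.1)²) = √(829.440 + 533.610) = 36.9 km
F: √((37.7)² + (26.0)²) = √(1421.290 + 676.000) = 45.8 km
G: √((55.0)² + (-18.3)²) = √(3025.000 + 334.890) = 58.0 km
H: √((-17.1)² + (-41.1)²) = √(292.410 + 1689.210) = 44.5 km
I: √((40.4)² + (-39.7)²) = √(1632.160 + 1576.090) = 56.6 km
J: √((18.8)² + (42.0)²) = √(353.440 + 1764.000) = 46.0 km
K: √((-24.6)² + (-5.3)²) = √(605.160 + 28.090) = 25.2 km
L: √((42.0)² + (-35.0)²) = √(1764.000 + 1225.000) = 54.7 km
M: √((-15.1)² + (6.7)²) = √(228.010 + 44.890) = 16.5 km
Threshold 21 km: M (16.5 km) is within range.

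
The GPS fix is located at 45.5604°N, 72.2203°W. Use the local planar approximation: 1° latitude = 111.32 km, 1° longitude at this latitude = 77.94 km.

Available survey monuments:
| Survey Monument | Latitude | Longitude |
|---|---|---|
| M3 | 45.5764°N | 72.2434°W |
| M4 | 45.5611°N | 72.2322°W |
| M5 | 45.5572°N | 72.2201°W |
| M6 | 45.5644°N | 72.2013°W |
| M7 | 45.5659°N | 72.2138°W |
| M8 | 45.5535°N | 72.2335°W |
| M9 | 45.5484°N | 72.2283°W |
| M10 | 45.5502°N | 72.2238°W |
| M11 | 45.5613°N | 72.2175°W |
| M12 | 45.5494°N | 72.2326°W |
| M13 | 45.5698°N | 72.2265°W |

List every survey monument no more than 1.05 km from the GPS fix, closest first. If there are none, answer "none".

Distances from 45.5604°N, 72.2203°W:
M3: √((0.0160·111.32)² + (-0.0231·77.94)²) = √(3.172388 + 3.241491) = 2.5326 km
M4: √((0.0007·111.32)² + (-0.0119·77.94)²) = √(0.006072 + 0.860230) = 0.9308 km
M5: √((-0.0032·111.32)² + (0.0002·77.94)²) = √(0.126896 + 0.000243) = 0.3566 km
M6: √((0.0040·111.32)² + (0.0190·77.94)²) = √(0.198274 + 2.192946) = 1.5464 km
M7: √((0.0055·111.32)² + (0.0065·77.94)²) = √(0.374862 + 0.256654) = 0.7947 km
M8: √((-0.0069·111.32)² + (-0.0132·77.94)²) = √(0.589990 + 1.058446) = 1.2839 km
M9: √((-0.0120·111.32)² + (-0.0080·77.94)²) = √(1.784469 + 0.388777) = 1.4742 km
M10: √((-0.0102·111.32)² + (-0.0035·77.94)²) = √(1.289278 + 0.074414) = 1.1678 km
M11: √((0.0009·111.32)² + (0.0028·77.94)²) = √(0.010038 + 0.047625) = 0.2401 km
M12: √((-0.0110·111.32)² + (-0.0123·77.94)²) = √(1.499449 + 0.919033) = 1.5551 km
M13: √((0.0094·111.32)² + (-0.0062·77.94)²) = √(1.094970 + 0.233509) = 1.1526 km
Threshold 1.05 km: M11 (0.2401 km), M5 (0.3566 km), M7 (0.7947 km), M4 (0.9308 km) are within range.

M11, M5, M7, M4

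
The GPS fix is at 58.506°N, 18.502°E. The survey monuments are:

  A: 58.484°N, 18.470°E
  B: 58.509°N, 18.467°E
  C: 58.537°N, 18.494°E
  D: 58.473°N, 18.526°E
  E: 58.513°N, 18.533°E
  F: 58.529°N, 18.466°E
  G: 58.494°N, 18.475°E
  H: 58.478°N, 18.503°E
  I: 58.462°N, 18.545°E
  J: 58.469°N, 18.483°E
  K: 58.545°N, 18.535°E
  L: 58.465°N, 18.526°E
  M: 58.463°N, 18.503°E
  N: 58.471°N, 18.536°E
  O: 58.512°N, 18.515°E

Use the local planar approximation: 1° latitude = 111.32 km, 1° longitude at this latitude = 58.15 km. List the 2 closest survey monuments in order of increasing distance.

O, E

Distances from 58.506°N, 18.502°E:
A: 3.076 km
B: 2.062 km
C: 3.482 km
D: 3.930 km
E: 1.964 km
F: 3.307 km
G: 2.061 km
H: 3.118 km
I: 5.499 km
J: 4.264 km
K: 4.747 km
L: 4.773 km
M: 4.787 km
N: 4.369 km
O: 1.009 km
Sorted: O (1.009 km) < E (1.964 km) < G (2.061 km) < B (2.062 km) < …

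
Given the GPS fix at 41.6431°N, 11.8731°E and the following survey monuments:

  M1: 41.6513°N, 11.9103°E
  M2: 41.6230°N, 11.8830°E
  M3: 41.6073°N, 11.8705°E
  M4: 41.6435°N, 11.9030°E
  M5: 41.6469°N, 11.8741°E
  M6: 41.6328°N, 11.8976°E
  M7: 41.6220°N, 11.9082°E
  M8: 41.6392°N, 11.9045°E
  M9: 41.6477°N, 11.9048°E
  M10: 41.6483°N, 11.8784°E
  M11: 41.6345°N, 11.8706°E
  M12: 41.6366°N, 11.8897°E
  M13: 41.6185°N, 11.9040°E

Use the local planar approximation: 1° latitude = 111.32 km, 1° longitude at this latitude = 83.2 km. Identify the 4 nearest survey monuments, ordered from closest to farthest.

Distances from 41.6431°N, 11.8731°E:
M1: 3.2268 km
M2: 2.3843 km
M3: 3.9911 km
M4: 2.4881 km
M5: 0.4311 km
M6: 2.3388 km
M7: 3.7477 km
M8: 2.6483 km
M9: 2.6867 km
M10: 0.7277 km
M11: 0.9797 km
M12: 1.5592 km
M13: 3.7561 km
Sorted: M5 (0.4311 km) < M10 (0.7277 km) < M11 (0.9797 km) < M12 (1.5592 km) < M6 (2.3388 km) < M2 (2.3843 km) < …

M5, M10, M11, M12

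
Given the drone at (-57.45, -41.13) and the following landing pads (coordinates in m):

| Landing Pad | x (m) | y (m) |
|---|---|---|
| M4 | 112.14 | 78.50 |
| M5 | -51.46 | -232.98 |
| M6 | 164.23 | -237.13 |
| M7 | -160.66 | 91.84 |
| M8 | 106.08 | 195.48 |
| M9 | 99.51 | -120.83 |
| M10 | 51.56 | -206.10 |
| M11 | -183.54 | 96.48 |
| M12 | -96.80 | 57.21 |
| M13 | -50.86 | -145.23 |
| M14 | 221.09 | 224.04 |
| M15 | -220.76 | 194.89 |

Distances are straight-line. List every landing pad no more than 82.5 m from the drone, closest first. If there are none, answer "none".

Distances from (-57.45, -41.13):
M4: √((169.59)² + (119.63)²) = √(28760.7681 + 14311.3369) = 207.54 m
M5: √((5.99)² + (-191.85)²) = √(35.8801 + 36806.4225) = 191.94 m
M6: √((221.68)² + (-196.00)²) = √(49142.0224 + 38416.0000) = 295.90 m
M7: √((-103.21)² + (132.97)²) = √(10652.3041 + 17681.0209) = 168.33 m
M8: √((163.53)² + (236.61)²) = √(26742.0609 + 55984.2921) = 287.62 m
M9: √((156.96)² + (-79.70)²) = √(24636.4416 + 6352.0900) = 176.04 m
M10: √((109.01)² + (-164.97)²) = √(11883.1801 + 27215.1009) = 197.73 m
M11: √((-126.09)² + (137.61)²) = √(15898.6881 + 18936.5121) = 186.64 m
M12: √((-39.35)² + (98.34)²) = √(1548.4225 + 9670.7556) = 105.92 m
M13: √((6.59)² + (-104.10)²) = √(43.4281 + 10836.8100) = 104.31 m
M14: √((278.54)² + (265.17)²) = √(77584.5316 + 70315.1289) = 384.58 m
M15: √((-163.31)² + (236.02)²) = √(26670.1561 + 55705.4404) = 287.01 m
Threshold 82.5 m: none within range.

none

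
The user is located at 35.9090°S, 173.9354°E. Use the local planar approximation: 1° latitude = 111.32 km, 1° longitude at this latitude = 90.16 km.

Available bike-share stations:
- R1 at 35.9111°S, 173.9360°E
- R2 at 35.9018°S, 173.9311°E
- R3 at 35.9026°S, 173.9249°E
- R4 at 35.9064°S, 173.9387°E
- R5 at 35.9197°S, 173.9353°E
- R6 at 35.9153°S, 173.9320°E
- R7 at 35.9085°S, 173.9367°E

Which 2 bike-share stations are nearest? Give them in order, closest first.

R7, R1

Distances from 35.9090°S, 173.9354°E:
R1: 0.2399 km
R2: 0.8903 km
R3: 1.1848 km
R4: 0.4151 km
R5: 1.1912 km
R6: 0.7654 km
R7: 0.1298 km
Sorted: R7 (0.1298 km) < R1 (0.2399 km) < R4 (0.4151 km) < R6 (0.7654 km) < …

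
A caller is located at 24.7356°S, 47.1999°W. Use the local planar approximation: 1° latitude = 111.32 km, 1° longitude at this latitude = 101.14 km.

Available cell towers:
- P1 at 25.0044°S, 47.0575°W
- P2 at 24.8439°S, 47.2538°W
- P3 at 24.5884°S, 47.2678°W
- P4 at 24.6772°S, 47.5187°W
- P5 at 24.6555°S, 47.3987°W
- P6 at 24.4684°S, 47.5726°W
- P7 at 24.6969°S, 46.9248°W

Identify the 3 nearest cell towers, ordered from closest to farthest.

Distances from 24.7356°S, 47.1999°W:
P1: √((-0.2688·111.32)² + (0.1424·101.14)²) = √(895.374917 + 207.427282) = 33.2085 km
P2: √((-0.1083·111.32)² + (-0.0539·101.14)²) = √(145.346075 + 29.718263) = 13.2312 km
P3: √((0.1472·111.32)² + (-0.0679·101.14)²) = √(268.510959 + 47.161265) = 17.7672 km
P4: √((0.0584·111.32)² + (-0.3188·101.14)²) = √(42.264145 + 1039.638907) = 32.8923 km
P5: √((0.0801·111.32)² + (-0.1988·101.14)²) = √(79.508110 + 404.276650) = 21.9951 km
P6: √((0.2672·111.32)² + (-0.3727·101.14)²) = √(884.747416 + 1420.903827) = 48.0172 km
P7: √((0.0387·111.32)² + (0.2751·101.14)²) = √(18.559588 + 774.153496) = 28.1552 km
Sorted: P2 (13.2312 km) < P3 (17.7672 km) < P5 (21.9951 km) < P7 (28.1552 km) < P4 (32.8923 km) < …

P2, P3, P5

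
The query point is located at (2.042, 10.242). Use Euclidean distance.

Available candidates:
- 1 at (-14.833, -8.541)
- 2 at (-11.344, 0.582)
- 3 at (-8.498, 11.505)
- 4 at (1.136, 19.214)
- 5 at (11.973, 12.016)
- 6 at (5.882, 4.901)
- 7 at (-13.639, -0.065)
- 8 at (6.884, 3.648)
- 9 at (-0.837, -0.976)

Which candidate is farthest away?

1

Distances from (2.042, 10.242):
1: √((-16.875)² + (-18.783)²) = √(284.76562 + 352.80109) = 25.250
2: √((-13.386)² + (-9.660)²) = √(179.18500 + 93.31560) = 16.508
3: √((-10.540)² + (1.263)²) = √(111.09160 + 1.59517) = 10.615
4: √((-0.906)² + (8.972)²) = √(0.82084 + 80.49678) = 9.018
5: √((9.931)² + (1.774)²) = √(98.62476 + 3.14708) = 10.088
6: √((3.840)² + (-5.341)²) = √(14.74560 + 28.52628) = 6.578
7: √((-15.681)² + (-10.307)²) = √(245.89376 + 106.23425) = 18.765
8: √((4.842)² + (-6.594)²) = √(23.44496 + 43.48084) = 8.181
9: √((-2.879)² + (-11.218)²) = √(8.28864 + 125.84352) = 11.582
Maximum: 1 at 25.250.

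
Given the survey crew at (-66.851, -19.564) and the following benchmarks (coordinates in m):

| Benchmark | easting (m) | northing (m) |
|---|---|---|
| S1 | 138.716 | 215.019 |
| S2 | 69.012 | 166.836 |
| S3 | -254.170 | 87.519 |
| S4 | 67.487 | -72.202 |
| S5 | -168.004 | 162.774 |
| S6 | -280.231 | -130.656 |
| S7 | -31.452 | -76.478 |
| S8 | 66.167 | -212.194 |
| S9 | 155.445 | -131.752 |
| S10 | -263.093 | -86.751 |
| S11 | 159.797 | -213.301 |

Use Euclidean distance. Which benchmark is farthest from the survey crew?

S1

Distances from (-66.851, -19.564):
S1: √((205.567)² + (234.583)²) = √(42257.79149 + 55029.18389) = 311.909 m
S2: √((135.863)² + (186.400)²) = √(18458.75477 + 34744.96000) = 230.659 m
S3: √((-187.319)² + (107.083)²) = √(35088.40776 + 11466.76889) = 215.766 m
S4: √((134.338)² + (-52.638)²) = √(18046.69824 + 2770.75904) = 144.283 m
S5: √((-101.153)² + (182.338)²) = √(10231.92941 + 33247.14624) = 208.516 m
S6: √((-213.380)² + (-111.092)²) = √(45531.02440 + 12341.43246) = 240.567 m
S7: √((35.399)² + (-56.914)²) = √(1253.08920 + 3239.20340) = 67.025 m
S8: √((133.018)² + (-192.630)²) = √(17693.78832 + 37106.31690) = 234.094 m
S9: √((222.296)² + (-112.188)²) = √(49415.51162 + 12586.14734) = 249.001 m
S10: √((-196.242)² + (-67.187)²) = √(38510.92256 + 4514.09297) = 207.425 m
S11: √((226.648)² + (-193.737)²) = √(51369.31590 + 37534.02517) = 298.167 m
Maximum: S1 at 311.909 m.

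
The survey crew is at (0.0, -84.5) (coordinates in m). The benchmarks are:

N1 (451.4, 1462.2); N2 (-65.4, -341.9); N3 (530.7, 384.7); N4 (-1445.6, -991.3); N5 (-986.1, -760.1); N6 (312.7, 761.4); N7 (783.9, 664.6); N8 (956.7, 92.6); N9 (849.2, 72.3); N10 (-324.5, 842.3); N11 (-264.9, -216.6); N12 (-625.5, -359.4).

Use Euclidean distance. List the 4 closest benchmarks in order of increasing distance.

N2, N11, N12, N3

Distances from (0.0, -84.5):
N1: 1611.2 m
N2: 265.6 m
N3: 708.4 m
N4: 1706.5 m
N5: 1195.3 m
N6: 901.8 m
N7: 1084.3 m
N8: 973.0 m
N9: 863.6 m
N10: 982.0 m
N11: 296.0 m
N12: 683.2 m
Sorted: N2 (265.6 m) < N11 (296.0 m) < N12 (683.2 m) < N3 (708.4 m) < N9 (863.6 m) < N6 (901.8 m) < …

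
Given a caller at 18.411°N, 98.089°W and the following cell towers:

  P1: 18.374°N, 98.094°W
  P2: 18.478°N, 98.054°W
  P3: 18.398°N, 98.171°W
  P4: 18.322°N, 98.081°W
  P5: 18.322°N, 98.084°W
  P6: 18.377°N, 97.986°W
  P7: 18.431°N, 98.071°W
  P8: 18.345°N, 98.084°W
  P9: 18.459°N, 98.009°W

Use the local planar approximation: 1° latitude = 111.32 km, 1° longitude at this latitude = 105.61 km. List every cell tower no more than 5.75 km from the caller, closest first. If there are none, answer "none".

Distances from 18.411°N, 98.089°W:
P1: √((-0.037·111.32)² + (-0.005·105.61)²) = √(16.96484 + 0.27884) = 4.153 km
P2: √((0.067·111.32)² + (0.035·105.61)²) = √(55.62833 + 13.66300) = 8.324 km
P3: √((-0.013·111.32)² + (-0.082·105.61)²) = √(2.09427 + 74.99595) = 8.780 km
P4: √((-0.089·111.32)² + (0.008·105.61)²) = √(98.15816 + 0.71382) = 9.943 km
P5: √((-0.089·111.32)² + (0.005·105.61)²) = √(98.15816 + 0.27884) = 9.922 km
P6: √((-0.034·111.32)² + (0.103·105.61)²) = √(14.32532 + 118.32719) = 11.517 km
P7: √((0.020·111.32)² + (0.018·105.61)²) = √(4.95686 + 3.61372) = 2.928 km
P8: √((-0.066·111.32)² + (0.005·105.61)²) = √(53.98017 + 0.27884) = 7.366 km
P9: √((0.048·111.32)² + (0.080·105.61)²) = √(28.55150 + 71.38222) = 9.997 km
Threshold 5.75 km: P7 (2.928 km), P1 (4.153 km) are within range.

P7, P1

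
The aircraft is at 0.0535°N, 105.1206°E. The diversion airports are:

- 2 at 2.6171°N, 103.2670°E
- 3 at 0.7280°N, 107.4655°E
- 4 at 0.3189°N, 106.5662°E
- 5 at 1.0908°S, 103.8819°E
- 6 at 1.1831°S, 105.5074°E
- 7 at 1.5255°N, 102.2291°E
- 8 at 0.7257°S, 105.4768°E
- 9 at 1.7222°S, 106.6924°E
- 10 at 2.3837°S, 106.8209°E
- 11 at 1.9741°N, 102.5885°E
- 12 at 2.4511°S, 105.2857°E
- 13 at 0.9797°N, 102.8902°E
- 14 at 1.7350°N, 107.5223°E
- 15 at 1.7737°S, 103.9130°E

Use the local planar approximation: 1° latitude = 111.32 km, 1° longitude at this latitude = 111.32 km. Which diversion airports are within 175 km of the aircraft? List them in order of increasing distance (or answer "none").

8, 6, 4

Distances from 0.0535°N, 105.1206°E:
2: 352.1634 km
3: 271.6187 km
4: 163.6138 km
5: 187.7253 km
6: 144.2354 km
7: 361.1911 km
8: 95.3741 km
9: 263.9872 km
10: 330.8090 km
11: 353.7846 km
12: 279.4172 km
13: 268.8448 km
14: 326.3709 km
15: 243.8126 km
Threshold 175 km: 8 (95.3741 km), 6 (144.2354 km), 4 (163.6138 km) are within range.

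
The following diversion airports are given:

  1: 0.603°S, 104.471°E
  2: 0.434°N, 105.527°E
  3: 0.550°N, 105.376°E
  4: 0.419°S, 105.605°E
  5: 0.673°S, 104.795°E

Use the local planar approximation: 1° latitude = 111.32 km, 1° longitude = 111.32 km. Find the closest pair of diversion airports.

2 and 3

Pairwise distances:
1–2: √((1.037·111.32)² + (1.056·111.32)²) = √(13326.12578 + 13818.92411) = 164.758 km
1–3: √((1.153·111.32)² + (0.905·111.32)²) = √(16474.22564 + 10149.47443) = 163.168 km
1–4: √((0.184·111.32)² + (1.134·111.32)²) = √(419.54837 + 15935.74987) = 127.888 km
1–5: √((-0.070·111.32)² + (0.324·111.32)²) = √(60.72150 + 1300.87754) = 36.900 km
2–3: √((0.116·111.32)² + (-0.151·111.32)²) = √(166.74867 + 282.55324) = 21.197 km
2–4: √((-0.853·111.32)² + (0.078·111.32)²) = √(9016.63434 + 75.39379) = 95.352 km
2–5: √((-1.107·111.32)² + (-0.732·111.32)²) = √(15185.93851 + 6640.00731) = 147.736 km
3–4: √((-0.969·111.32)² + (0.229·111.32)²) = √(11635.73842 + 649.85634) = 110.840 km
3–5: √((-1.223·111.32)² + (-0.581·111.32)²) = √(18535.28676 + 4183.10398) = 150.726 km
4–5: √((-0.254·111.32)² + (-0.810·111.32)²) = √(799.49146 + 8130.48463) = 94.499 km
Closest pair: 2–3 at 21.197 km.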